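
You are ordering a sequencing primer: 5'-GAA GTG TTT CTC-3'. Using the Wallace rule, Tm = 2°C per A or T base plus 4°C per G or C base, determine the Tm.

34°C

Scanning the sequence gives G=3, A=2, C=2, T=5.
AT pairs contribute 7, GC pairs contribute 5.
Tm = 2(7) + 4(5) = 14 + 20 = 34°C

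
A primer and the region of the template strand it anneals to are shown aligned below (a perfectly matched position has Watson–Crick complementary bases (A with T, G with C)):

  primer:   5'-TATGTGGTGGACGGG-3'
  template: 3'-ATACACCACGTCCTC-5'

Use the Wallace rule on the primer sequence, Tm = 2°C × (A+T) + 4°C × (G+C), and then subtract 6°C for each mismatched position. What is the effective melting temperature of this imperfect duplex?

30°C

Primer base counts: A=2, T=4, G=8, C=1 → A+T=6, G+C=9
Perfect-match Tm = 2(6) + 4(9) = 12 + 36 = 48°C
Mismatches (positions where the bases are not complementary): 3 (at positions 10, 12, 14)
Effective Tm = 48 − 3×6 = 48 − 18 = 30°C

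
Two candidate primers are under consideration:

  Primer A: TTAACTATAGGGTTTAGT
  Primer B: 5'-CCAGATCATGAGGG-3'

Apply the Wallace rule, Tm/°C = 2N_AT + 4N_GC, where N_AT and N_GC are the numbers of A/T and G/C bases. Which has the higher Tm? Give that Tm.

Primer A, 46°C

Primer A: A+T=13, G+C=5 → Tm = 2(13)+4(5) = 46°C
Primer B: A+T=6, G+C=8 → Tm = 2(6)+4(8) = 44°C
46°C vs 44°C → primer A is higher.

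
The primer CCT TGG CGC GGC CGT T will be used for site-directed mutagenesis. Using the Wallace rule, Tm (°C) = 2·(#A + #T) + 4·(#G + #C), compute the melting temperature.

56°C

Base counts: G=6, A=0, C=6, T=4
A+T = 4, G+C = 12
Tm = 2×4 + 4×12 = 56°C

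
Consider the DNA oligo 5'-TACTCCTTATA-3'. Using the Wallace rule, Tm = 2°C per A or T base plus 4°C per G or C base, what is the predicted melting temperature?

Counting bases: T=5, A=3, C=3, G=0
AT pairs contribute 8, GC pairs contribute 3.
Tm = 2×8 + 4×3 = 28°C

28°C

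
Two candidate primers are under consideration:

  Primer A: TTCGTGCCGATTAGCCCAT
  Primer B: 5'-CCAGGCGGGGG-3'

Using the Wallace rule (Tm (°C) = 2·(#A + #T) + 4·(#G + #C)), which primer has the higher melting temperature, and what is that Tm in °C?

Primer A, 58°C

Primer A: A+T=9, G+C=10 → Tm = 2(9)+4(10) = 58°C
Primer B: A+T=1, G+C=10 → Tm = 2(1)+4(10) = 42°C
58°C vs 42°C → primer A is higher.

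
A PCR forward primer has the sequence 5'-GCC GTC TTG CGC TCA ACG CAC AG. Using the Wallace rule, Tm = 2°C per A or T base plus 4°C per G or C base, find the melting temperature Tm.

76°C

Counting bases: C=9, T=4, A=4, G=6
So N_AT = 8 and N_GC = 15.
Tm = 2×8 + 4×15 = 76°C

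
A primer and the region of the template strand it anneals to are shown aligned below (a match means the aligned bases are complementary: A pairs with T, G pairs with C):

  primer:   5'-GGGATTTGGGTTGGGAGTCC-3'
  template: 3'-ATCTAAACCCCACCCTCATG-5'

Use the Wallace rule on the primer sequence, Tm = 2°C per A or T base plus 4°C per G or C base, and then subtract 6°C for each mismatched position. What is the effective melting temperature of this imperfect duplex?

40°C

Primer base counts: A=2, T=6, G=10, C=2 → A+T=8, G+C=12
Perfect-match Tm = 2(8) + 4(12) = 16 + 48 = 64°C
Mismatches (positions where the bases are not complementary): 4 (at positions 1, 2, 11, 19)
Effective Tm = 64 − 4×6 = 64 − 24 = 40°C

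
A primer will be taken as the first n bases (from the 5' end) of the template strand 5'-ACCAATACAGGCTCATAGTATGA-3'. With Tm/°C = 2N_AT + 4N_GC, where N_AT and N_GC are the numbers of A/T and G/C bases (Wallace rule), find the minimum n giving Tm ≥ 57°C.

n = 21

First 20 bases: ACCAATACAGGCTCATAGTA → Tm = 56°C (< 57°C)
First 21 bases: ACCAATACAGGCTCATAGTAT → Tm = 58°C (≥ 57°C)
Since every base adds ≥2°C, Tm only increases with n, so the threshold is first crossed at n = 21.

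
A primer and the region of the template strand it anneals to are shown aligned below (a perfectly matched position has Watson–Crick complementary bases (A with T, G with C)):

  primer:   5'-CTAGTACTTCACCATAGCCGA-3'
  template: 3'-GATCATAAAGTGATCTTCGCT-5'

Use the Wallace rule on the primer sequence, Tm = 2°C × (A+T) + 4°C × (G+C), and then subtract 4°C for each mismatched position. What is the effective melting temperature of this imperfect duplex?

42°C

Primer base counts: A=6, T=5, G=3, C=7 → A+T=11, G+C=10
Perfect-match Tm = 2(11) + 4(10) = 22 + 40 = 62°C
Mismatches (positions where the bases are not complementary): 5 (at positions 7, 13, 15, 17, 18)
Effective Tm = 62 − 5×4 = 62 − 20 = 42°C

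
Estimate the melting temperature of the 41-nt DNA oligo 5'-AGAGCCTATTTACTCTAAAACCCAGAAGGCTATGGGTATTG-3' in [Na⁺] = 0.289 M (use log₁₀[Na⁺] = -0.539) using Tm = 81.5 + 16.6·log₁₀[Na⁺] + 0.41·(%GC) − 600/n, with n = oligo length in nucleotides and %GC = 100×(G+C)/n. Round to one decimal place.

74.9°C

Length n = 41. C=8, T=11, A=13, G=9
G+C = 17, so %GC = 17/41 × 100 = 41.463%
Salt term: 16.6 × (-0.539) = -8.947
GC term: 0.41 × 41.463 = 17; length term: −600/41 = −14.634
Tm = 81.5 + (-8.947) + 17 − 14.634 = 74.919 → 74.9°C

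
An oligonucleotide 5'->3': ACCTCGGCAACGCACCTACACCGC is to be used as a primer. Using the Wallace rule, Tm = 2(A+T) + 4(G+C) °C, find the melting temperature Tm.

G=4, T=2, C=12, A=6
AT pairs contribute 8, GC pairs contribute 16.
Tm = 2(8) + 4(16) = 16 + 64 = 80°C

80°C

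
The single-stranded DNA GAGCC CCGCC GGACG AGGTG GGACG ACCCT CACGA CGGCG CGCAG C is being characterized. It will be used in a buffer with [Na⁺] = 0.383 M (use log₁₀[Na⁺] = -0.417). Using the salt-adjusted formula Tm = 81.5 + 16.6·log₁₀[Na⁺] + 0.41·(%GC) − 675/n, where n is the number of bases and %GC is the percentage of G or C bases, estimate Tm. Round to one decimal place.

Length n = 46. Counting bases: G=18, C=18, T=2, A=8
G+C = 36, so %GC = 36/46 × 100 = 78.261%
Salt term: 16.6 × (-0.417) = -6.922
GC term: 0.41 × 78.261 = 32.087; length term: −675/46 = −14.674
Tm = 81.5 + (-6.922) + 32.087 − 14.674 = 91.991 → 92.0°C

92.0°C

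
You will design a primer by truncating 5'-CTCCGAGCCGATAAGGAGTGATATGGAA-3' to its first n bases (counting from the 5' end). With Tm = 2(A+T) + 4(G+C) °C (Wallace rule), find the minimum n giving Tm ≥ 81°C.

n = 27

First 26 bases: CTCCGAGCCGATAAGGAGTGATATGG → Tm = 80°C (< 81°C)
First 27 bases: CTCCGAGCCGATAAGGAGTGATATGGA → Tm = 82°C (≥ 81°C)
Each additional base adds 2°C (A/T) or 4°C (G/C), so Tm is non-decreasing in n; n = 27 is the first length to reach 81°C.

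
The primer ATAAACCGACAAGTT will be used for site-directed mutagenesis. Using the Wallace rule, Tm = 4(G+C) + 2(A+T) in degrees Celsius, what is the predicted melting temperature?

40°C

Scanning the sequence gives G=2, A=7, C=3, T=3.
A+T = 10, G+C = 5
Tm = 2×10 + 4×5 = 40°C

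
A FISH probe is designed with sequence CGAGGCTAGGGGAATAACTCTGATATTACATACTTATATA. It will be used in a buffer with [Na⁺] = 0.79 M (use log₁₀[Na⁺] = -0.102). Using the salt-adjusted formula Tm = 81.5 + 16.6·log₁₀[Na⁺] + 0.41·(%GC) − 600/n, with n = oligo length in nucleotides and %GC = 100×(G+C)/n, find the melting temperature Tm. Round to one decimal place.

79.2°C

Length n = 40. Base counts: T=12, C=6, A=14, G=8
G+C = 14, so %GC = 14/40 × 100 = 35%
Salt term: 16.6 × (-0.102) = -1.693
GC term: 0.41 × 35 = 14.35; length term: −600/40 = −15
Tm = 81.5 + (-1.693) + 14.35 − 15 = 79.157 → 79.2°C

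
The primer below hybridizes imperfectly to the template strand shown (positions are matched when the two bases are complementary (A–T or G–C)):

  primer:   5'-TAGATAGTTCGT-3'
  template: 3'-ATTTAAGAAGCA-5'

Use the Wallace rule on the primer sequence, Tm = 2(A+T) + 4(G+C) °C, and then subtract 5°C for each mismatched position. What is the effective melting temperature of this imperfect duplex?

Primer base counts: A=3, T=5, G=3, C=1 → A+T=8, G+C=4
Perfect-match Tm = 2(8) + 4(4) = 16 + 16 = 32°C
Mismatches (positions where the bases are not complementary): 3 (at positions 3, 6, 7)
Effective Tm = 32 − 3×5 = 32 − 15 = 17°C

17°C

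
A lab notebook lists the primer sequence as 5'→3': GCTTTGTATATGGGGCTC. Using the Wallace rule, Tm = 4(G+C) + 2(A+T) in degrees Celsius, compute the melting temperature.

54°C

Counting bases: A=2, T=7, C=3, G=6
So N_AT = 9 and N_GC = 9.
Tm = 2(9) + 4(9) = 18 + 36 = 54°C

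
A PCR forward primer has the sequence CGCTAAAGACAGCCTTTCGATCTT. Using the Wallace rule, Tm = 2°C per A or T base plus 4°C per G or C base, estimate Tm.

70°C

Scanning the sequence gives A=6, C=7, T=7, G=4.
AT pairs contribute 13, GC pairs contribute 11.
Tm = 2×13 + 4×11 = 70°C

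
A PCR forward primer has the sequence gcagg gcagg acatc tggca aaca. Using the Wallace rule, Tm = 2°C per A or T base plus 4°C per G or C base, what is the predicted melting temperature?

Scanning the sequence gives A=8, G=8, C=6, T=2.
AT pairs contribute 10, GC pairs contribute 14.
Tm = 2(10) + 4(14) = 20 + 56 = 76°C

76°C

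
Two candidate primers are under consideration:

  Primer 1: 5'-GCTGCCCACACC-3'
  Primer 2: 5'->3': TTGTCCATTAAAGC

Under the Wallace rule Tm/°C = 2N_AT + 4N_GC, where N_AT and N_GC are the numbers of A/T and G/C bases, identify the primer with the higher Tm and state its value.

Primer 1, 42°C

Primer 1: A+T=3, G+C=9 → Tm = 2(3)+4(9) = 42°C
Primer 2: A+T=9, G+C=5 → Tm = 2(9)+4(5) = 38°C
42°C vs 38°C → primer 1 is higher.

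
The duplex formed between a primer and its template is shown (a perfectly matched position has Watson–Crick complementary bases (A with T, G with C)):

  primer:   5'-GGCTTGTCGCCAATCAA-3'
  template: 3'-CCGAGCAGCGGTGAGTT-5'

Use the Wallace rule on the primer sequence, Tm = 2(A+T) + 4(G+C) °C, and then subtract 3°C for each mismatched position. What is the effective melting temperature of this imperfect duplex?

Primer base counts: A=4, T=4, G=4, C=5 → A+T=8, G+C=9
Perfect-match Tm = 2(8) + 4(9) = 16 + 36 = 52°C
Mismatches (positions where the bases are not complementary): 2 (at positions 5, 13)
Effective Tm = 52 − 2×3 = 52 − 6 = 46°C

46°C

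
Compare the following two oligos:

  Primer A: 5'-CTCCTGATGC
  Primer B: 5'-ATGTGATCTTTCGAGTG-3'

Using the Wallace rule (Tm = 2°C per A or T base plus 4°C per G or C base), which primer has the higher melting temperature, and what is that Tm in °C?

Primer A: A+T=4, G+C=6 → Tm = 2(4)+4(6) = 32°C
Primer B: A+T=10, G+C=7 → Tm = 2(10)+4(7) = 48°C
32°C vs 48°C → primer B is higher.

Primer B, 48°C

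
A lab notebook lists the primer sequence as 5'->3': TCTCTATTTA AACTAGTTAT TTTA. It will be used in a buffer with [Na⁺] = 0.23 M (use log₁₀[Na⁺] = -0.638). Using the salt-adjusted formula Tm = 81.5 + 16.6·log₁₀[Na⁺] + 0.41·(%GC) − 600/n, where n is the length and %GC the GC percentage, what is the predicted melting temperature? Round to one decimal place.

52.7°C

Length n = 24. Counting bases: C=3, T=13, G=1, A=7
G+C = 4, so %GC = 4/24 × 100 = 16.667%
Salt term: 16.6 × (-0.638) = -10.591
GC term: 0.41 × 16.667 = 6.833; length term: −600/24 = −25
Tm = 81.5 + (-10.591) + 6.833 − 25 = 52.742 → 52.7°C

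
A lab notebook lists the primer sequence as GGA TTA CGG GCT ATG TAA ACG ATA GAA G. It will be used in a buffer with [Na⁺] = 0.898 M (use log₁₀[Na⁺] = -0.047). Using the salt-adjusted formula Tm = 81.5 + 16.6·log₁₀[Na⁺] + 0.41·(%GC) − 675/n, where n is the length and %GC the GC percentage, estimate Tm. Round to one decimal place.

Length n = 28. Base counts: T=6, G=9, A=10, C=3
G+C = 12, so %GC = 12/28 × 100 = 42.857%
Salt term: 16.6 × (-0.047) = -0.78
GC term: 0.41 × 42.857 = 17.571; length term: −675/28 = −24.107
Tm = 81.5 + (-0.78) + 17.571 − 24.107 = 74.184 → 74.2°C

74.2°C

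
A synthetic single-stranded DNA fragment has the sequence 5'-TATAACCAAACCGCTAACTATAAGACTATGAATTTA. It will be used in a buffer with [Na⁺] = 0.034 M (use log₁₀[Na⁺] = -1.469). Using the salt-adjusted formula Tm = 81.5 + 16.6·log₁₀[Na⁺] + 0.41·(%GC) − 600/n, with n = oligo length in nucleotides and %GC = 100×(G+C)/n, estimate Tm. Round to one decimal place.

51.8°C

Length n = 36. Counting bases: C=7, G=3, T=10, A=16
G+C = 10, so %GC = 10/36 × 100 = 27.778%
Salt term: 16.6 × (-1.469) = -24.385
GC term: 0.41 × 27.778 = 11.389; length term: −600/36 = −16.667
Tm = 81.5 + (-24.385) + 11.389 − 16.667 = 51.837 → 51.8°C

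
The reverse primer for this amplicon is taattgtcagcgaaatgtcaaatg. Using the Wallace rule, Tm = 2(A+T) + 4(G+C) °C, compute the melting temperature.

64°C

Base counts: T=7, A=9, G=5, C=3
A+T = 16, G+C = 8
Tm = 2(16) + 4(8) = 32 + 32 = 64°C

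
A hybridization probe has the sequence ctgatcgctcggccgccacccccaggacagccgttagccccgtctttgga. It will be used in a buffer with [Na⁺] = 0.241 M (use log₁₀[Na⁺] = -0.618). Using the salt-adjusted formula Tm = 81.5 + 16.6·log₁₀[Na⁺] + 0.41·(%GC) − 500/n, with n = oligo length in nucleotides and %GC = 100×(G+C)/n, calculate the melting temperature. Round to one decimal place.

89.1°C

Length n = 50. Counting bases: A=7, T=9, C=21, G=13
G+C = 34, so %GC = 34/50 × 100 = 68%
Salt term: 16.6 × (-0.618) = -10.259
GC term: 0.41 × 68 = 27.88; length term: −500/50 = −10
Tm = 81.5 + (-10.259) + 27.88 − 10 = 89.121 → 89.1°C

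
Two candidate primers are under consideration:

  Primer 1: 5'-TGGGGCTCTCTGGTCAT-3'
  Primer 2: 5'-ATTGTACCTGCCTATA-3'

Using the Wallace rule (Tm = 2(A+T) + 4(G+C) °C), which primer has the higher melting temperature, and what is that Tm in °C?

Primer 1: A+T=7, G+C=10 → Tm = 2(7)+4(10) = 54°C
Primer 2: A+T=10, G+C=6 → Tm = 2(10)+4(6) = 44°C
54°C vs 44°C → primer 1 is higher.

Primer 1, 54°C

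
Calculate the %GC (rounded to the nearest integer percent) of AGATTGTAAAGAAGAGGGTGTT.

Scanning the sequence gives C=0, G=8, T=6, A=8.
G+C = 8 + 0 = 8 out of 22 bases
%GC = 8/22 × 100 = 36.36% ≈ 36%

36%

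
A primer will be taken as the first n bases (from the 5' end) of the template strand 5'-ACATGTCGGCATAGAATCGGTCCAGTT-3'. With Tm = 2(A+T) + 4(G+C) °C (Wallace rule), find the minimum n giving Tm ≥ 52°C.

n = 18

First 17 bases: ACATGTCGGCATAGAAT → Tm = 48°C (< 52°C)
First 18 bases: ACATGTCGGCATAGAATC → Tm = 52°C (≥ 52°C)
Since every base adds ≥2°C, Tm only increases with n, so the threshold is first crossed at n = 18.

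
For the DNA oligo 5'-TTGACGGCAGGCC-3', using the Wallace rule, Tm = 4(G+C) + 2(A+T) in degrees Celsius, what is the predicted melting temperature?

44°C

Base counts: T=2, A=2, C=4, G=5
AT pairs contribute 4, GC pairs contribute 9.
Tm = 4·9 + 2·4 = 36 + 8 = 44°C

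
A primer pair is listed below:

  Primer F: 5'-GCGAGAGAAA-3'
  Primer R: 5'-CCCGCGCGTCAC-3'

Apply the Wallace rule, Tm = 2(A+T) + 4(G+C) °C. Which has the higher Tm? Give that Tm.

Primer R, 44°C

Primer F: A+T=5, G+C=5 → Tm = 2(5)+4(5) = 30°C
Primer R: A+T=2, G+C=10 → Tm = 2(2)+4(10) = 44°C
30°C vs 44°C → primer R is higher.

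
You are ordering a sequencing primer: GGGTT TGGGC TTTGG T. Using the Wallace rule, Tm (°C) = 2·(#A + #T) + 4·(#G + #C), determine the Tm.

A=0, G=8, T=7, C=1
A+T = 7, G+C = 9
Tm = 2(7) + 4(9) = 14 + 36 = 50°C

50°C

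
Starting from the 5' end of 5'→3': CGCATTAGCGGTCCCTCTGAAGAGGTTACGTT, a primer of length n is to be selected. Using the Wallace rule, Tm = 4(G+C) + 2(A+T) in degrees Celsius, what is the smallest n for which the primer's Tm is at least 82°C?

n = 26

First 25 bases: CGCATTAGCGGTCCCTCTGAAGAGG → Tm = 80°C (< 82°C)
First 26 bases: CGCATTAGCGGTCCCTCTGAAGAGGT → Tm = 82°C (≥ 82°C)
Since every base adds ≥2°C, Tm only increases with n, so the threshold is first crossed at n = 26.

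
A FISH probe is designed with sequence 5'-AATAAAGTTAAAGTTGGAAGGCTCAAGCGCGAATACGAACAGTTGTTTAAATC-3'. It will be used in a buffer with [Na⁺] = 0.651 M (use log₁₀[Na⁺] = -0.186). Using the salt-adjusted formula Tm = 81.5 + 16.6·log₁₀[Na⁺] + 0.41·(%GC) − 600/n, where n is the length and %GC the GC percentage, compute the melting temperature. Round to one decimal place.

Length n = 53. Scanning the sequence gives A=21, T=13, C=7, G=12.
G+C = 19, so %GC = 19/53 × 100 = 35.849%
Salt term: 16.6 × (-0.186) = -3.088
GC term: 0.41 × 35.849 = 14.698; length term: −600/53 = −11.321
Tm = 81.5 + (-3.088) + 14.698 − 11.321 = 81.789 → 81.8°C

81.8°C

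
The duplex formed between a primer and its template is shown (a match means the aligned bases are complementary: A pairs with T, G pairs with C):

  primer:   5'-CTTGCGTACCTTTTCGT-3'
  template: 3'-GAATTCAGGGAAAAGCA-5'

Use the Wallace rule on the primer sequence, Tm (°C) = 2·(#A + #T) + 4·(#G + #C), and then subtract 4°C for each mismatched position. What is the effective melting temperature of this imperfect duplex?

Primer base counts: A=1, T=8, G=3, C=5 → A+T=9, G+C=8
Perfect-match Tm = 2(9) + 4(8) = 18 + 32 = 50°C
Mismatches (positions where the bases are not complementary): 3 (at positions 4, 5, 8)
Effective Tm = 50 − 3×4 = 50 − 12 = 38°C

38°C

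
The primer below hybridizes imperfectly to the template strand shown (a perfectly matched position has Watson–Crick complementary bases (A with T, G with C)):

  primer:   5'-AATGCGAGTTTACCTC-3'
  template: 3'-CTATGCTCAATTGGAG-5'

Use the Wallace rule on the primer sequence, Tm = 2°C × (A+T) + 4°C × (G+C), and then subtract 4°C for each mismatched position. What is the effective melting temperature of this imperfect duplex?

Primer base counts: A=4, T=5, G=3, C=4 → A+T=9, G+C=7
Perfect-match Tm = 2(9) + 4(7) = 18 + 28 = 46°C
Mismatches (positions where the bases are not complementary): 3 (at positions 1, 4, 11)
Effective Tm = 46 − 3×4 = 46 − 12 = 34°C

34°C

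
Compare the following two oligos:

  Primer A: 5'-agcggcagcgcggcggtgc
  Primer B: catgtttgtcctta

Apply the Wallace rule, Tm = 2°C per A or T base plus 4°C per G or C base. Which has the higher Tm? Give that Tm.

Primer A: A+T=3, G+C=16 → Tm = 2(3)+4(16) = 70°C
Primer B: A+T=9, G+C=5 → Tm = 2(9)+4(5) = 38°C
70°C vs 38°C → primer A is higher.

Primer A, 70°C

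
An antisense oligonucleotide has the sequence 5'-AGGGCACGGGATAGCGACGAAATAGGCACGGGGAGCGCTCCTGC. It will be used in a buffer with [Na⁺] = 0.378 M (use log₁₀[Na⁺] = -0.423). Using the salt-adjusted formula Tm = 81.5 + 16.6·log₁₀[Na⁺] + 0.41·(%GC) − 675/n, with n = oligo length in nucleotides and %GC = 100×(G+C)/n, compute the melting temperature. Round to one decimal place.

Length n = 44. Counting bases: C=11, T=4, A=11, G=18
G+C = 29, so %GC = 29/44 × 100 = 65.909%
Salt term: 16.6 × (-0.423) = -7.022
GC term: 0.41 × 65.909 = 27.023; length term: −675/44 = −15.341
Tm = 81.5 + (-7.022) + 27.023 − 15.341 = 86.16 → 86.2°C

86.2°C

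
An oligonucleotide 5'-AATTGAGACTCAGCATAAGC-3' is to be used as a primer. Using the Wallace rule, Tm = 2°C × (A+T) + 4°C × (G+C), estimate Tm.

56°C

Scanning the sequence gives T=4, A=8, G=4, C=4.
So N_AT = 12 and N_GC = 8.
Tm = 4·8 + 2·12 = 32 + 24 = 56°C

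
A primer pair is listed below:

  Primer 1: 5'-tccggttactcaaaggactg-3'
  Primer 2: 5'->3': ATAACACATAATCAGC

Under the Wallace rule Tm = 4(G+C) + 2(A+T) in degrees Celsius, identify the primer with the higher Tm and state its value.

Primer 1: A+T=10, G+C=10 → Tm = 2(10)+4(10) = 60°C
Primer 2: A+T=11, G+C=5 → Tm = 2(11)+4(5) = 42°C
60°C vs 42°C → primer 1 is higher.

Primer 1, 60°C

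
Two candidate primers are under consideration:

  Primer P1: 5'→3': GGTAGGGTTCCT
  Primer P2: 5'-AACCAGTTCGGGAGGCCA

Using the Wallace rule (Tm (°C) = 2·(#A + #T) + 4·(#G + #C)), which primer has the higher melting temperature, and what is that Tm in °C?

Primer P2, 58°C

Primer P1: A+T=5, G+C=7 → Tm = 2(5)+4(7) = 38°C
Primer P2: A+T=7, G+C=11 → Tm = 2(7)+4(11) = 58°C
38°C vs 58°C → primer P2 is higher.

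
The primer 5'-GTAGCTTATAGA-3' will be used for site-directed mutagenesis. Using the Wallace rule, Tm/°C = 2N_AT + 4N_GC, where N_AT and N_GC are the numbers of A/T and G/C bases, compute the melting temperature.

Base counts: C=1, A=4, T=4, G=3
A+T = 8, G+C = 4
Tm = 2×8 + 4×4 = 32°C

32°C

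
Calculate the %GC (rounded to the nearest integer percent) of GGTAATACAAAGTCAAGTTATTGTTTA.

Counting bases: G=5, A=10, C=2, T=10
G+C = 5 + 2 = 7 out of 27 bases
%GC = 7/27 × 100 = 25.93% ≈ 26%

26%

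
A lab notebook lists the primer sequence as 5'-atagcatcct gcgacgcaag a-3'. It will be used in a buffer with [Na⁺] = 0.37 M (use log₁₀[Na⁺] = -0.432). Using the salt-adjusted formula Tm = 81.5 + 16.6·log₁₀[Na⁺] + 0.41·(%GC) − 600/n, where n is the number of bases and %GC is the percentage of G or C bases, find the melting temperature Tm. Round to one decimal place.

Length n = 21. A=7, G=5, T=3, C=6
G+C = 11, so %GC = 11/21 × 100 = 52.381%
Salt term: 16.6 × (-0.432) = -7.171
GC term: 0.41 × 52.381 = 21.476; length term: −600/21 = −28.571
Tm = 81.5 + (-7.171) + 21.476 − 28.571 = 67.234 → 67.2°C

67.2°C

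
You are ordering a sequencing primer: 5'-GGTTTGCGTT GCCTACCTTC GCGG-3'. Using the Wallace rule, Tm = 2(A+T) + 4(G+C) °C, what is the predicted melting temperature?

78°C

A=1, C=7, G=8, T=8
AT pairs contribute 9, GC pairs contribute 15.
Tm = 4·15 + 2·9 = 60 + 18 = 78°C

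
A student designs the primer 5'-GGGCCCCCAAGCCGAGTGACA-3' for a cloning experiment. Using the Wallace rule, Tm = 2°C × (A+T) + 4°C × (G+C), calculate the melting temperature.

72°C

C=8, G=7, A=5, T=1
A+T = 6, G+C = 15
Tm = 4·15 + 2·6 = 60 + 12 = 72°C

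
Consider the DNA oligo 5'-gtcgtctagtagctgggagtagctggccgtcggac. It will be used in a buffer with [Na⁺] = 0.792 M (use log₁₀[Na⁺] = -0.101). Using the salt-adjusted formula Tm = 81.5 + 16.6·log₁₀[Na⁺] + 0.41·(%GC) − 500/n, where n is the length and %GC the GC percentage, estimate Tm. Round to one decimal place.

Length n = 35. Counting bases: G=14, T=8, A=5, C=8
G+C = 22, so %GC = 22/35 × 100 = 62.857%
Salt term: 16.6 × (-0.101) = -1.677
GC term: 0.41 × 62.857 = 25.771; length term: −500/35 = −14.286
Tm = 81.5 + (-1.677) + 25.771 − 14.286 = 91.308 → 91.3°C

91.3°C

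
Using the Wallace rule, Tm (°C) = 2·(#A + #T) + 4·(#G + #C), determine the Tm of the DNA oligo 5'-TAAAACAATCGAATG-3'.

38°C

Counting bases: A=8, T=3, G=2, C=2
AT pairs contribute 11, GC pairs contribute 4.
Tm = 2(11) + 4(4) = 22 + 16 = 38°C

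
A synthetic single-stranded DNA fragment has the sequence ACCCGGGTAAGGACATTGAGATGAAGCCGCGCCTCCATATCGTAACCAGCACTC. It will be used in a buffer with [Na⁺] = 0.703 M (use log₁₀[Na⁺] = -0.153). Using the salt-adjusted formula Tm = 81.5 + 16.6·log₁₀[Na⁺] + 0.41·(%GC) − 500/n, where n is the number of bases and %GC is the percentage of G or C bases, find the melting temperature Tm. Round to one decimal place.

Length n = 54. A=15, C=17, T=9, G=13
G+C = 30, so %GC = 30/54 × 100 = 55.556%
Salt term: 16.6 × (-0.153) = -2.54
GC term: 0.41 × 55.556 = 22.778; length term: −500/54 = −9.259
Tm = 81.5 + (-2.54) + 22.778 − 9.259 = 92.479 → 92.5°C

92.5°C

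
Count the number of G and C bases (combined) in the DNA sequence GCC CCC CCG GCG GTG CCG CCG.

Scanning the sequence gives A=0, C=12, G=8, T=1.
G+C = 8 + 12 = 20

20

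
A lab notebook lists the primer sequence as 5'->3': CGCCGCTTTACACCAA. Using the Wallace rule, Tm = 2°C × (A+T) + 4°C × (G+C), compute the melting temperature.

50°C

G=2, A=4, T=3, C=7
A+T = 7, G+C = 9
Tm = 4·9 + 2·7 = 36 + 14 = 50°C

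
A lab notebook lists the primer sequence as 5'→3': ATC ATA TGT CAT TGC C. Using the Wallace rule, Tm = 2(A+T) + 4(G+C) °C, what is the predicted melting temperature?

Base counts: G=2, T=6, A=4, C=4
A+T = 10, G+C = 6
Tm = 2×10 + 4×6 = 44°C

44°C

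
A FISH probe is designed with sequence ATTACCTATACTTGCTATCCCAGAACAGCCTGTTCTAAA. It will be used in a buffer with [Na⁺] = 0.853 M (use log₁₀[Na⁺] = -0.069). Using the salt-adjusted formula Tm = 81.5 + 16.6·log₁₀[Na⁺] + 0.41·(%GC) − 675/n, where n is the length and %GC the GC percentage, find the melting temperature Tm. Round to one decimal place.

Length n = 39. Scanning the sequence gives T=12, G=4, C=11, A=12.
G+C = 15, so %GC = 15/39 × 100 = 38.462%
Salt term: 16.6 × (-0.069) = -1.145
GC term: 0.41 × 38.462 = 15.769; length term: −675/39 = −17.308
Tm = 81.5 + (-1.145) + 15.769 − 17.308 = 78.816 → 78.8°C

78.8°C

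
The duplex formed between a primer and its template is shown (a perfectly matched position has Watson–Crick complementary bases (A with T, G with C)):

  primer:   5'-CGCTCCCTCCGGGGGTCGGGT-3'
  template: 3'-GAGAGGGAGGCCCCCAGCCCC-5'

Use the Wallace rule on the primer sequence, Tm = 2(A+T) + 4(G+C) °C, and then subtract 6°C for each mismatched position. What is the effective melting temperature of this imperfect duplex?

64°C

Primer base counts: A=0, T=4, G=9, C=8 → A+T=4, G+C=17
Perfect-match Tm = 2(4) + 4(17) = 8 + 68 = 76°C
Mismatches (positions where the bases are not complementary): 2 (at positions 2, 21)
Effective Tm = 76 − 2×6 = 76 − 12 = 64°C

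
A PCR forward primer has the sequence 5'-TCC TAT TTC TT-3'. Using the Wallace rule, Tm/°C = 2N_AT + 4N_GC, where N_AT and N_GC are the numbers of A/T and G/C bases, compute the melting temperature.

28°C

C=3, A=1, T=7, G=0
AT pairs contribute 8, GC pairs contribute 3.
Tm = 2(8) + 4(3) = 16 + 12 = 28°C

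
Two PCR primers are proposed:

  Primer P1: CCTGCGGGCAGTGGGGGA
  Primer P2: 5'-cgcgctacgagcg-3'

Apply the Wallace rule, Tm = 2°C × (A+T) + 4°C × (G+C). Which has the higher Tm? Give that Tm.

Primer P1, 64°C

Primer P1: A+T=4, G+C=14 → Tm = 2(4)+4(14) = 64°C
Primer P2: A+T=3, G+C=10 → Tm = 2(3)+4(10) = 46°C
64°C vs 46°C → primer P1 is higher.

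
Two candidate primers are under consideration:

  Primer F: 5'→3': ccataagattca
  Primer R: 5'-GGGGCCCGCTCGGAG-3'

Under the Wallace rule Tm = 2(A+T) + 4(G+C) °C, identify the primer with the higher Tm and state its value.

Primer F: A+T=8, G+C=4 → Tm = 2(8)+4(4) = 32°C
Primer R: A+T=2, G+C=13 → Tm = 2(2)+4(13) = 56°C
32°C vs 56°C → primer R is higher.

Primer R, 56°C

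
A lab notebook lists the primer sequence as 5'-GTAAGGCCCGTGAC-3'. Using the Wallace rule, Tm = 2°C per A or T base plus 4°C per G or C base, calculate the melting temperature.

46°C

Counting bases: T=2, C=4, G=5, A=3
AT pairs contribute 5, GC pairs contribute 9.
Tm = 2×5 + 4×9 = 46°C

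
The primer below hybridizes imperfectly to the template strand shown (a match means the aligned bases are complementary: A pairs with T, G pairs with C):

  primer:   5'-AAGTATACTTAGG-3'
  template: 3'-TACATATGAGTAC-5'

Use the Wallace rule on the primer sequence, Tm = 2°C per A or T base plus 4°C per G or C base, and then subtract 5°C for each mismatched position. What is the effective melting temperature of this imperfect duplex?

19°C

Primer base counts: A=5, T=4, G=3, C=1 → A+T=9, G+C=4
Perfect-match Tm = 2(9) + 4(4) = 18 + 16 = 34°C
Mismatches (positions where the bases are not complementary): 3 (at positions 2, 10, 12)
Effective Tm = 34 − 3×5 = 34 − 15 = 19°C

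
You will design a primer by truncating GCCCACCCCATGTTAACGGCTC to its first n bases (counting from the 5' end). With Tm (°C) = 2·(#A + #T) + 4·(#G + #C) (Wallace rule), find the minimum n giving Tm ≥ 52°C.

First 16 bases: GCCCACCCCATGTTAA → Tm = 50°C (< 52°C)
First 17 bases: GCCCACCCCATGTTAAC → Tm = 54°C (≥ 52°C)
Since every base adds ≥2°C, Tm only increases with n, so the threshold is first crossed at n = 17.

n = 17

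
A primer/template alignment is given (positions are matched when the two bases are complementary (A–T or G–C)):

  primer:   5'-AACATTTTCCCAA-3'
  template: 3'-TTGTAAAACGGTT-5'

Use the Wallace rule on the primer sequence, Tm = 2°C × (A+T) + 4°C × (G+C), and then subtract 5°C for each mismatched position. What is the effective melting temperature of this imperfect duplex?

29°C

Primer base counts: A=5, T=4, G=0, C=4 → A+T=9, G+C=4
Perfect-match Tm = 2(9) + 4(4) = 18 + 16 = 34°C
Mismatches (positions where the bases are not complementary): 1 (at position 9)
Effective Tm = 34 − 1×5 = 34 − 5 = 29°C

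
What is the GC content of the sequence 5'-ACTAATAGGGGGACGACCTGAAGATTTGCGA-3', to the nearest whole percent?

Base counts: A=10, G=10, T=6, C=5
G+C = 10 + 5 = 15 out of 31 bases
%GC = 15/31 × 100 = 48.39% ≈ 48%

48%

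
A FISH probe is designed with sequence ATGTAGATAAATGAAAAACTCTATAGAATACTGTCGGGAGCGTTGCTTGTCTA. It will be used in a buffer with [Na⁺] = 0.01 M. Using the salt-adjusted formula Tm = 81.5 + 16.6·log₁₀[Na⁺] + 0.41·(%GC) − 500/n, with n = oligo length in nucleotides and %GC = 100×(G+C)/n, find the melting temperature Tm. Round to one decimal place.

53.6°C

Length n = 53. T=16, G=12, A=18, C=7
G+C = 19, so %GC = 19/53 × 100 = 35.849%
Salt term: 16.6 × (-2) = -33.2
GC term: 0.41 × 35.849 = 14.698; length term: −500/53 = −9.434
Tm = 81.5 + (-33.2) + 14.698 − 9.434 = 53.564 → 53.6°C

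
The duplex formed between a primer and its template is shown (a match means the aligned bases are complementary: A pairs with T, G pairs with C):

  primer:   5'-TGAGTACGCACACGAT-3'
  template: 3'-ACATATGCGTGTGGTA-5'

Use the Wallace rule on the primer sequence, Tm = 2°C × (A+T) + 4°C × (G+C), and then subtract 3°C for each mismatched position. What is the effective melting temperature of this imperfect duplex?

39°C

Primer base counts: A=5, T=3, G=4, C=4 → A+T=8, G+C=8
Perfect-match Tm = 2(8) + 4(8) = 16 + 32 = 48°C
Mismatches (positions where the bases are not complementary): 3 (at positions 3, 4, 14)
Effective Tm = 48 − 3×3 = 48 − 9 = 39°C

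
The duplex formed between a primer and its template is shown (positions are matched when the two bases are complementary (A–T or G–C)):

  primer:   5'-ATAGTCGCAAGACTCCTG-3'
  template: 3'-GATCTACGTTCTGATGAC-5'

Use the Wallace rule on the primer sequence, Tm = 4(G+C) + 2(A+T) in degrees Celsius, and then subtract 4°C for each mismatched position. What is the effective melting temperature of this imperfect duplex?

Primer base counts: A=5, T=4, G=4, C=5 → A+T=9, G+C=9
Perfect-match Tm = 2(9) + 4(9) = 18 + 36 = 54°C
Mismatches (positions where the bases are not complementary): 4 (at positions 1, 5, 6, 15)
Effective Tm = 54 − 4×4 = 54 − 16 = 38°C

38°C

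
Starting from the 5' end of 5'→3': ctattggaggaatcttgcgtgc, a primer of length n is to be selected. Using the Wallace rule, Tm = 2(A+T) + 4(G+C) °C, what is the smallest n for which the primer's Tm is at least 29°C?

n = 10

First 9 bases: CTATTGGAG → Tm = 26°C (< 29°C)
First 10 bases: CTATTGGAGG → Tm = 30°C (≥ 29°C)
Since every base adds ≥2°C, Tm only increases with n, so the threshold is first crossed at n = 10.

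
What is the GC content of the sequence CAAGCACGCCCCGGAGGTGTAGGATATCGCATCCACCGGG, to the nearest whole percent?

Scanning the sequence gives A=9, C=13, T=5, G=13.
G+C = 13 + 13 = 26 out of 40 bases
%GC = 26/40 × 100 = 65% ≈ 65%

65%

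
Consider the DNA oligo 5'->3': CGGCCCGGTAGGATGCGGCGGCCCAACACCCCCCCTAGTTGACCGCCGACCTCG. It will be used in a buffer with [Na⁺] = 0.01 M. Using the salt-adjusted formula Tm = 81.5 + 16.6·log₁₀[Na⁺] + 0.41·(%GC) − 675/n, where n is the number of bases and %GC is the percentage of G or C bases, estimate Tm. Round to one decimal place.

Length n = 54. Counting bases: C=24, A=8, T=6, G=16
G+C = 40, so %GC = 40/54 × 100 = 74.074%
Salt term: 16.6 × (-2) = -33.2
GC term: 0.41 × 74.074 = 30.37; length term: −675/54 = −12.5
Tm = 81.5 + (-33.2) + 30.37 − 12.5 = 66.17 → 66.2°C

66.2°C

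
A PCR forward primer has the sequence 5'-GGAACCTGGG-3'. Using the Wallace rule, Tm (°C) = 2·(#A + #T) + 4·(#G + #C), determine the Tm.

Counting bases: T=1, A=2, C=2, G=5
A+T = 3, G+C = 7
Tm = 4·7 + 2·3 = 28 + 6 = 34°C

34°C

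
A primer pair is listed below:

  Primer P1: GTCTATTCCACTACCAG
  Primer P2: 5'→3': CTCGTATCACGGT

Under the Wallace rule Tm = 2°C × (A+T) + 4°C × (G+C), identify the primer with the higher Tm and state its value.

Primer P1, 50°C

Primer P1: A+T=9, G+C=8 → Tm = 2(9)+4(8) = 50°C
Primer P2: A+T=6, G+C=7 → Tm = 2(6)+4(7) = 40°C
50°C vs 40°C → primer P1 is higher.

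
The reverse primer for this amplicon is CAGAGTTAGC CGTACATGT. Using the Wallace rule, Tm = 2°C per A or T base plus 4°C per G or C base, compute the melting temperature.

Scanning the sequence gives T=5, C=4, G=5, A=5.
AT pairs contribute 10, GC pairs contribute 9.
Tm = 4·9 + 2·10 = 36 + 20 = 56°C

56°C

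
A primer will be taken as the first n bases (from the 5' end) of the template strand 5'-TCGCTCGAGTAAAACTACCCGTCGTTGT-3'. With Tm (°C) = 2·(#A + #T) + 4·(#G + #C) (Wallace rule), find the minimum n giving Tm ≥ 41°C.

First 14 bases: TCGCTCGAGTAAAA → Tm = 40°C (< 41°C)
First 15 bases: TCGCTCGAGTAAAAC → Tm = 44°C (≥ 41°C)
Since every base adds ≥2°C, Tm only increases with n, so the threshold is first crossed at n = 15.

n = 15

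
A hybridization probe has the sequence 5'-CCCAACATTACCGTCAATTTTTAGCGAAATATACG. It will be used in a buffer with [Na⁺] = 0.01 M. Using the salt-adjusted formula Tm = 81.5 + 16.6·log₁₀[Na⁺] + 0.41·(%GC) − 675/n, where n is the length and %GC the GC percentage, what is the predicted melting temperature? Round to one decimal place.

Length n = 35. Scanning the sequence gives C=9, G=4, A=12, T=10.
G+C = 13, so %GC = 13/35 × 100 = 37.143%
Salt term: 16.6 × (-2) = -33.2
GC term: 0.41 × 37.143 = 15.229; length term: −675/35 = −19.286
Tm = 81.5 + (-33.2) + 15.229 − 19.286 = 44.243 → 44.2°C

44.2°C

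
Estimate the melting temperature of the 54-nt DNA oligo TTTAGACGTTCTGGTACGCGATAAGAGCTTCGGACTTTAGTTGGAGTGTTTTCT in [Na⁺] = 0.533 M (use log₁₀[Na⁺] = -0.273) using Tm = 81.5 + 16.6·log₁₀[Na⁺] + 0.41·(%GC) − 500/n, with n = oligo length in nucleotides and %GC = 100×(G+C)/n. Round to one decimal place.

Length n = 54. T=21, G=15, C=8, A=10
G+C = 23, so %GC = 23/54 × 100 = 42.593%
Salt term: 16.6 × (-0.273) = -4.532
GC term: 0.41 × 42.593 = 17.463; length term: −500/54 = −9.259
Tm = 81.5 + (-4.532) + 17.463 − 9.259 = 85.172 → 85.2°C

85.2°C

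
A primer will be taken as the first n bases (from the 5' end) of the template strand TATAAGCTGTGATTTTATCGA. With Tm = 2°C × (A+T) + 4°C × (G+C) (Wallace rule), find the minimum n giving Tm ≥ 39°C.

First 15 bases: TATAAGCTGTGATTT → Tm = 38°C (< 39°C)
First 16 bases: TATAAGCTGTGATTTT → Tm = 40°C (≥ 39°C)
Since every base adds ≥2°C, Tm only increases with n, so the threshold is first crossed at n = 16.

n = 16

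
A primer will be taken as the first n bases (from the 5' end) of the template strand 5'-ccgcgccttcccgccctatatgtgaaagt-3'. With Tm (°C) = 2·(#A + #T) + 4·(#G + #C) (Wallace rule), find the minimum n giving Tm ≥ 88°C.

First 27 bases: CCGCGCCTTCCCGCCCTATATGTGAAA → Tm = 86°C (< 88°C)
First 28 bases: CCGCGCCTTCCCGCCCTATATGTGAAAG → Tm = 90°C (≥ 88°C)
Since every base adds ≥2°C, Tm only increases with n, so the threshold is first crossed at n = 28.

n = 28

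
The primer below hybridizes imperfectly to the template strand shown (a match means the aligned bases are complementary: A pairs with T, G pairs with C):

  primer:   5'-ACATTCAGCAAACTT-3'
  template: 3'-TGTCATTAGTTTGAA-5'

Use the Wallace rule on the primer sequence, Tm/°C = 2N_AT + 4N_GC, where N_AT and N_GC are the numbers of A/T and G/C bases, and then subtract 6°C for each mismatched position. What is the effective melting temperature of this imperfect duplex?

22°C

Primer base counts: A=6, T=4, G=1, C=4 → A+T=10, G+C=5
Perfect-match Tm = 2(10) + 4(5) = 20 + 20 = 40°C
Mismatches (positions where the bases are not complementary): 3 (at positions 4, 6, 8)
Effective Tm = 40 − 3×6 = 40 − 18 = 22°C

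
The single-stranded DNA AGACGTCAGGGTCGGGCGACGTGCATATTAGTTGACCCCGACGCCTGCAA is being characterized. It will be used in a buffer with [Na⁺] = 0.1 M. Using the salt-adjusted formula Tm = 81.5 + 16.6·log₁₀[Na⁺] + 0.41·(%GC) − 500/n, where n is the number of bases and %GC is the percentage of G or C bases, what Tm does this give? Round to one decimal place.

Length n = 50. Base counts: A=11, G=16, T=9, C=14
G+C = 30, so %GC = 30/50 × 100 = 60%
Salt term: 16.6 × (-1) = -16.6
GC term: 0.41 × 60 = 24.6; length term: −500/50 = −10
Tm = 81.5 + (-16.6) + 24.6 − 10 = 79.5 → 79.5°C

79.5°C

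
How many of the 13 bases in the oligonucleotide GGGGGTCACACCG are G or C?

10

Counting bases: A=2, T=1, G=6, C=4
Total G or C: 6 + 4 = 10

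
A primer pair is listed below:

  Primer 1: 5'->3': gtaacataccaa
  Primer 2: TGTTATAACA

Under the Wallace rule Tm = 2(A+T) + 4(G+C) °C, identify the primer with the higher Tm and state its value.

Primer 1: A+T=8, G+C=4 → Tm = 2(8)+4(4) = 32°C
Primer 2: A+T=8, G+C=2 → Tm = 2(8)+4(2) = 24°C
32°C vs 24°C → primer 1 is higher.

Primer 1, 32°C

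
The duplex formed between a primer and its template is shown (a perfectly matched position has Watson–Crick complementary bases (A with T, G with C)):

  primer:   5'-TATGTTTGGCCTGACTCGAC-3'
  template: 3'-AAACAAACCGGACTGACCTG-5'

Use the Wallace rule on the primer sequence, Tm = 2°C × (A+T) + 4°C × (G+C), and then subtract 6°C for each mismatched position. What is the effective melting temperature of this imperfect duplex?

Primer base counts: A=3, T=7, G=5, C=5 → A+T=10, G+C=10
Perfect-match Tm = 2(10) + 4(10) = 20 + 40 = 60°C
Mismatches (positions where the bases are not complementary): 2 (at positions 2, 17)
Effective Tm = 60 − 2×6 = 60 − 12 = 48°C

48°C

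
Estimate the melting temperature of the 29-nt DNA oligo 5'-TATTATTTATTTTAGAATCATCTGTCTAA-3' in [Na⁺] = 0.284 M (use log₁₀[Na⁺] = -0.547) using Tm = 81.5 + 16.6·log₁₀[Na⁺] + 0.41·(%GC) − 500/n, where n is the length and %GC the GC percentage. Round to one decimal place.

62.2°C

Length n = 29. Scanning the sequence gives G=2, A=9, T=15, C=3.
G+C = 5, so %GC = 5/29 × 100 = 17.241%
Salt term: 16.6 × (-0.547) = -9.08
GC term: 0.41 × 17.241 = 7.069; length term: −500/29 = −17.241
Tm = 81.5 + (-9.08) + 7.069 − 17.241 = 62.248 → 62.2°C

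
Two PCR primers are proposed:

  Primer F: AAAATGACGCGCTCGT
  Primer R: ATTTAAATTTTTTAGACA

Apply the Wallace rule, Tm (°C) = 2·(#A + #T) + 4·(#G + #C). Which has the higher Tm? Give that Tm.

Primer F: A+T=8, G+C=8 → Tm = 2(8)+4(8) = 48°C
Primer R: A+T=16, G+C=2 → Tm = 2(16)+4(2) = 40°C
48°C vs 40°C → primer F is higher.

Primer F, 48°C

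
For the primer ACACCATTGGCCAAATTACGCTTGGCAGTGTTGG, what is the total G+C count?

Scanning the sequence gives C=8, A=8, T=9, G=9.
G+C = 9 + 8 = 17

17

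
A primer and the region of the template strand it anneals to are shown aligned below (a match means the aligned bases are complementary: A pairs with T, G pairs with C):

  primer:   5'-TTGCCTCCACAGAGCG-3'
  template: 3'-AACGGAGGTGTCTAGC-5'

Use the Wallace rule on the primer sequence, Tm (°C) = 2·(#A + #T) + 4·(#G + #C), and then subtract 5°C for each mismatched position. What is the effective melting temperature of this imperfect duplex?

Primer base counts: A=3, T=3, G=4, C=6 → A+T=6, G+C=10
Perfect-match Tm = 2(6) + 4(10) = 12 + 40 = 52°C
Mismatches (positions where the bases are not complementary): 1 (at position 14)
Effective Tm = 52 − 1×5 = 52 − 5 = 47°C

47°C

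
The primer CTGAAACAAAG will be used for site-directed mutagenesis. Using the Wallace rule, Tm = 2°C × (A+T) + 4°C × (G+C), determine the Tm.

Scanning the sequence gives G=2, T=1, A=6, C=2.
So N_AT = 7 and N_GC = 4.
Tm = 2(7) + 4(4) = 14 + 16 = 30°C

30°C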